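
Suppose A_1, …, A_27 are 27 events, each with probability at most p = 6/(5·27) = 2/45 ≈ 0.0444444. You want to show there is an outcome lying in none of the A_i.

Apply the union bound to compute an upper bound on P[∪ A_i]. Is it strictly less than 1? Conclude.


Union bound: P[∪_{i=1}^{27} A_i] ≤ Σ_i P[A_i] ≤ 27·p = 27·(2/45) = 6/5.
Numerically: 6/5 ≈ 1.2000000.
Is 6/5 < 1? NO.
Since the bound 6/5 is ≥ 1, the union bound is uninformative here; it does NOT by itself certify existence.

27·p = 6/5 ≈ 1.2000000; existence NOT certified by the union bound.


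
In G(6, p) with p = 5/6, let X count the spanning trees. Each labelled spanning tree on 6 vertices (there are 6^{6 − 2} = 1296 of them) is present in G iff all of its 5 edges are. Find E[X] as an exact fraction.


K_6 has 6^{6 − 2} = 1296 labelled spanning trees.
For each such spanning tree H, let X_H = 1 if all 5 edges of H are present in G. Then P[X_H = 1] = p^{5} = (5/6)^{5} = 3125/7776.
By linearity of expectation: E[X] = Σ_H E[X_H] = 1296 · p^{5} = 1296 · 3125/7776 = 3125/6.
Numerically: E[X] ≈ 520.83.

E[X] = 1296 · (5/6)^{5} = 3125/6 ≈ 520.83.


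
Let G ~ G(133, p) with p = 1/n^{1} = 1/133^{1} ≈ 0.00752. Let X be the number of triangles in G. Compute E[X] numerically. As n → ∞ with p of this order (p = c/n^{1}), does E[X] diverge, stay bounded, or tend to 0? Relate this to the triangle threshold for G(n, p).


Number of potential triangles: C(133, 3) = 383306.
Each occurs with probability p³ ≈ (0.00752)³ ≈ 4.25055e-07.
By linearity: E[X] = C(133, 3)·p³ ≈ 383306 · 4.25055e-07 ≈ 0.163.
Here α = 1, so p = 1/n is exactly at the triangle threshold p ~ 1/n. Asymptotically E[X] → c³/6 = 1³/6 = 1/6 ≈ 0.167, a bounded constant. In this regime the triangle count is asymptotically Poisson(c³/6).

E[X] ≈ 0.163; in regime p = Θ(1/n^{1}) E[X] stays bounded (at the triangle threshold p ~ 1/n).


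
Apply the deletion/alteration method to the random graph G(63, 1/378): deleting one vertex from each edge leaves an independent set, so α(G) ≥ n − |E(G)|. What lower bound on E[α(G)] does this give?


E[|E(G)|] = C(63, 2)·p = 1953 · (1/378) = 31/6.
E[α(G)] ≥ n − E[|E(G)|] = 63 − 31/6 = 347/6.
Numerically: ≈ 57.8333.
(This is only a lower bound; the true E[α(G)] may be larger.)

E[α(G)] ≥ 347/6 ≈ 57.8333.


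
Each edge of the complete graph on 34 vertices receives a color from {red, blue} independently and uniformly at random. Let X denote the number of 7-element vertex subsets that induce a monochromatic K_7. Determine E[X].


Let X = Σ_S X_S over the C(34, 7) = 5379616 subsets S of size 7, where X_S = 1 if the K_7 on S is monochromatic.
For a fixed S, the K_7 on S has C(7, 2) = 21 edges. P[all 21 edges red] = (1/2)^21, and likewise for blue, so P[monochromatic] = 2·(1/2)^21 = 2^{1 − 21} = 1/1048576.
By linearity of expectation: E[X] = C(34, 7) · 2^{1 − 21} = 5379616 · 1/1048576 = 168113/32768.
Numerically: E[X] ≈ 5.130402.

E[X] = C(34,7)·2^(1−C(7,2)) = 168113/32768 ≈ 5.130402.


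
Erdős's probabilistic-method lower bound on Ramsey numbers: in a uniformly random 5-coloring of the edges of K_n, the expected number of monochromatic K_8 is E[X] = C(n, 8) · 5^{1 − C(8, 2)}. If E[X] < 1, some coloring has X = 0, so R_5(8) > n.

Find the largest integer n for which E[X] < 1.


We need C(n, 8) · 5^{1 − 28} < 1, i.e. C(n, 8) < 5^{28 − 1} = 7450580596923828125.
Check values of n near the boundary:
  n = 861: C(861, 8) = 7250034996615275865; 7250034996615275865 < 7450580596923828125? YES
  n = 862: C(862, 8) = 7317951015318931845; 7317951015318931845 < 7450580596923828125? YES
  n = 863: C(863, 8) = 7386423071602617757; 7386423071602617757 < 7450580596923828125? YES
  n = 864: C(864, 8) = 7455455062926006708; 7455455062926006708 < 7450580596923828125? NO
  n = 865: C(865, 8) = 7525050909487743060; 7525050909487743060 < 7450580596923828125? NO
The largest n with C(n, 8) < 7450580596923828125 is n = 863 (where E[X] = 7386423071602617757/7450580596923828125 ≈ 0.99139). Hence R_5(8) > 863, i.e. R_5(8) ≥ 864.

Largest n = 863; hence R_5(8) > 863.


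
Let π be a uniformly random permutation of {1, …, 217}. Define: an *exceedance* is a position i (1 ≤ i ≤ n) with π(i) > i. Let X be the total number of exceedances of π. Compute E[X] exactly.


Write X = Σ_{i=1}^{217} X_i, where X_i = 1_{π(i) > i}.
For each fixed i, π(i) is uniform over {1, …, 217} (marginal of a uniform permutation), so P[π(i) > i] = (n − i)/n. Summing: Σ_{i=1}^{217} (n − i)/n = (0 + 1 + … + 216)/217 = 217(217 − 1)/(2·217) = (217 − 1)/2.
Hence E[X] = Σ_{i=1}^{217} (217 − i)/217 = 108 ≈ 108.0000.

E[X] = 108 = 108.0000.


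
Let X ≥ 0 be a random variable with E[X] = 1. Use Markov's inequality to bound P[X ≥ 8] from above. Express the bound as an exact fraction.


μ = E[X] = 1, a = 8.
Markov: P[X ≥ 8] ≤ μ/a = (1)/8 = 1/8.
Numerically: ≈ 0.12500.
(Since a = 8 > μ = 1.00000, the bound 1/8 is < 1 and informative.)

P[X ≥ 8] ≤ 1/8 ≈ 0.12500.


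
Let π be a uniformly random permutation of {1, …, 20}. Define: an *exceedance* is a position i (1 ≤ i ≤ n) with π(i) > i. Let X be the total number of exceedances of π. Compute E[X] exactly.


Write X = Σ_{i=1}^{20} X_i, where X_i = 1_{π(i) > i}.
For each fixed i, π(i) is uniform over {1, …, 20} (marginal of a uniform permutation), so P[π(i) > i] = (n − i)/n. Summing: Σ_{i=1}^{20} (n − i)/n = (0 + 1 + … + 19)/20 = 20(20 − 1)/(2·20) = (20 − 1)/2.
Hence E[X] = Σ_{i=1}^{20} (20 − i)/20 = 19/2 ≈ 9.500.

E[X] = 19/2 = 9.500.


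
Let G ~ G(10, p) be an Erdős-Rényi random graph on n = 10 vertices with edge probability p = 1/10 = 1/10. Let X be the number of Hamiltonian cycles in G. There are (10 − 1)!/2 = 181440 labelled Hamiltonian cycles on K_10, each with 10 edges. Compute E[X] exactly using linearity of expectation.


K_10 has (10 − 1)!/2 = 181440 labelled Hamiltonian cycles.
For each such Hamiltonian cycle H, let X_H = 1 if all 10 edges of H are present in G. Then P[X_H = 1] = p^{10} = (1/10)^{10} = 1/10000000000.
Summing the indicators: E[X] = Σ_H E[X_H] = 181440 · p^{10} = 181440 · 1/10000000000 = 567/31250000.
Numerically: E[X] ≈ 1.81e-05.

E[X] = 181440 · (1/10)^{10} = 567/31250000 ≈ 1.81e-05.


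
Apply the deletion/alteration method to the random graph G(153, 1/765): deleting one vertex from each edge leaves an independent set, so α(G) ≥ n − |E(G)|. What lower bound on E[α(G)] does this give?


E[|E(G)|] = C(153, 2)·p = 11628 · (1/765) = 76/5.
E[α(G)] ≥ n − E[|E(G)|] = 153 − 76/5 = 689/5.
Numerically: ≈ 137.800.
(This is only a lower bound; the true E[α(G)] may be larger.)

E[α(G)] ≥ 689/5 ≈ 137.800.


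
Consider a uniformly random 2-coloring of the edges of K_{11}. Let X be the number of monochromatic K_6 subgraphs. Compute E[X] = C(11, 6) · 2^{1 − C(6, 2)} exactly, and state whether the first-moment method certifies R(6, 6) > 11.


E[X] = C(11, 6) · 2^{1 − 15} = 462 · 2^{−14} = 462/16384.
As a reduced fraction: E[X] = 231/8192 ≈ 0.0281982.
Is E[X] < 1? YES.
Since E[X] < 1, there exists a 2-coloring of K_{11} with no monochromatic K_6; hence R(6, 6) > 11.

E[X] = 231/8192 ≈ 0.0281982; E[X] < 1, so R(6, 6) > 11.


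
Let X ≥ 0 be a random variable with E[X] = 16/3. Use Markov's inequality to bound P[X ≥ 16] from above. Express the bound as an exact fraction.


μ = E[X] = 16/3, a = 16.
Markov: P[X ≥ 16] ≤ μ/a = (16/3)/16 = 1/3.
Numerically: ≈ 0.333.
(Since a = 16 > μ = 5.333, the bound 1/3 is < 1 and informative.)

P[X ≥ 16] ≤ 1/3 ≈ 0.333.


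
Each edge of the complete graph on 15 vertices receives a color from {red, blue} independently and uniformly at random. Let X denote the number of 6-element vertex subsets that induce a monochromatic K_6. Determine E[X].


Let X = Σ_S X_S over the C(15, 6) = 5005 subsets S of size 6, where X_S = 1 if the K_6 on S is monochromatic.
For a fixed S, the K_6 on S has C(6, 2) = 15 edges. P[all 15 edges red] = (1/2)^15, and likewise for blue, so P[monochromatic] = 2·(1/2)^15 = 2^{1 − 15} = 1/16384.
Summing: E[X] = C(15, 6) · 2^{1 − 15} = 5005 · 1/16384 = 5005/16384.
Numerically: E[X] ≈ 0.305.

E[X] = C(15,6)·2^(1−C(6,2)) = 5005/16384 ≈ 0.305.


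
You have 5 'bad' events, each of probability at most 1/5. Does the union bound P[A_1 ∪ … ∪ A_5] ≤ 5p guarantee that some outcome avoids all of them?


Union bound: P[∪_{i=1}^{5} A_i] ≤ Σ_i P[A_i] ≤ 5·p = 5·(1/5) = 1.
Numerically: 1 ≈ 1.0000000.
Is 1 < 1? NO.
Since the bound 1 is ≥ 1, the union bound is uninformative here; it does NOT by itself certify existence.

5·p = 1 ≈ 1.0000000; existence NOT certified by the union bound.


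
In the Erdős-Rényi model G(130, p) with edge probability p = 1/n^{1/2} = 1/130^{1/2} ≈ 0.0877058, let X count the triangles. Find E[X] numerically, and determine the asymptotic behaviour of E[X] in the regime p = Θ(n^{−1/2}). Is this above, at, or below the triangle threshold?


Number of potential triangles: C(130, 3) = 357760.
Each occurs with probability p³ ≈ (0.0877058)³ ≈ 6.74660015e-04.
By linearity: E[X] = C(130, 3)·p³ ≈ 357760 · 6.74660015e-04 ≈ 241.366367.
Since α = 1/2 < 1, p = c/n^{1/2} ≫ 1/n is above the triangle threshold p ~ 1/n. Asymptotically E[X] ~ (c³/6)·n^{3(1−α)} = (1³/6)·n^{1.5} → ∞; triangles are abundant w.h.p.

E[X] ≈ 241.366367; in regime p = Θ(1/n^{1/2}) E[X] diverges (above the triangle threshold p ~ 1/n).


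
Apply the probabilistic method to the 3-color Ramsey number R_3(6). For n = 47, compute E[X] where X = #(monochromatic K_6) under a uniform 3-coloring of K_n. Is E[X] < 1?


E[X] = C(47, 6) · 3^{1 − 15} = 10737573 · 3^{−14} = 10737573/4782969.
As a reduced fraction: E[X] = 3579191/1594323 ≈ 2.24496.
Is E[X] < 1? NO.
Since E[X] ≥ 1, the first-moment bound is inconclusive at n = 47; it does NOT by itself certify R_3(6) > 47.

E[X] = 3579191/1594323 ≈ 2.24496; E[X] ≥ 1; first-moment method inconclusive here.


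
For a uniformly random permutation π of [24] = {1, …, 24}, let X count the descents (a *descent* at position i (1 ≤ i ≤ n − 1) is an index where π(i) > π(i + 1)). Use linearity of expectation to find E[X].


Write X = Σ X_I over i = 1, …, 23, with X_I the indicator of one descent.
There are 23 indicators.
For each fixed i, the pair (π(i), π(i+1)) is a uniformly random ordered pair of distinct values from {1, …, 24}; by symmetry P[π(i) > π(i+1)] = 1/2.
By linearity: E[X] = 23 · (1/2) = (24 − 1) · (1/2) = 23/2 ≈ 11.50000.

E[X] = 23/2 = 11.50000.


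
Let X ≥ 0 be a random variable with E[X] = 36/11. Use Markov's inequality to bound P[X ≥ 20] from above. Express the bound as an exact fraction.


μ = E[X] = 36/11, a = 20.
Markov: P[X ≥ 20] ≤ μ/a = (36/11)/20 = 9/55.
Numerically: ≈ 0.164.
(Since a = 20 > μ = 3.273, the bound 9/55 is < 1 and informative.)

P[X ≥ 20] ≤ 9/55 ≈ 0.164.


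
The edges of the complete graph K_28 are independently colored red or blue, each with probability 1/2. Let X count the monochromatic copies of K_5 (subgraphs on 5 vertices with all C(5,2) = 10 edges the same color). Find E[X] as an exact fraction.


Let X = Σ_S X_S over the C(28, 5) = 98280 subsets S of size 5, where X_S = 1 if the K_5 on S is monochromatic.
For a fixed S, the K_5 on S has C(5, 2) = 10 edges. P[all 10 edges red] = (1/2)^10, and likewise for blue, so P[monochromatic] = 2·(1/2)^10 = 2^{1 − 10} = 1/512.
By linearity: E[X] = C(28, 5) · 2^{1 − 10} = 98280 · 1/512 = 12285/64.
Numerically: E[X] ≈ 191.953.

E[X] = C(28,5)·2^(1−C(5,2)) = 12285/64 ≈ 191.953.


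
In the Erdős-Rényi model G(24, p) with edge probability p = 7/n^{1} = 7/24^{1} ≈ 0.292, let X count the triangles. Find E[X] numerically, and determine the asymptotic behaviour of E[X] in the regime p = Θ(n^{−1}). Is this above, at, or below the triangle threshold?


Number of potential triangles: C(24, 3) = 2024.
Each occurs with probability p³ ≈ (0.292)³ ≈ 2.48119e-02.
By linearity: E[X] = C(24, 3)·p³ ≈ 2024 · 2.48119e-02 ≈ 50.219.
Here α = 1, so p = 7/n is exactly at the triangle threshold p ~ 1/n. Asymptotically E[X] → c³/6 = 7³/6 = 343/6 ≈ 57.167, a bounded constant. In this regime the triangle count is asymptotically Poisson(c³/6).

E[X] ≈ 50.219; in regime p = Θ(1/n^{1}) E[X] stays bounded (at the triangle threshold p ~ 1/n).


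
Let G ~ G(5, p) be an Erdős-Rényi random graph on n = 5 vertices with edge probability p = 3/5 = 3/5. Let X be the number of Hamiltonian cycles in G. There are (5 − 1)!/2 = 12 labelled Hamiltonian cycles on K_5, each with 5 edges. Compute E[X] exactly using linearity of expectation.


K_5 has (5 − 1)!/2 = 12 labelled Hamiltonian cycles.
For each such Hamiltonian cycle H, let X_H = 1 if all 5 edges of H are present in G. Then P[X_H = 1] = p^{5} = (3/5)^{5} = 243/3125.
By linearity: E[X] = Σ_H E[X_H] = 12 · p^{5} = 12 · 243/3125 = 2916/3125.
Numerically: E[X] ≈ 0.9331.

E[X] = 12 · (3/5)^{5} = 2916/3125 ≈ 0.9331.


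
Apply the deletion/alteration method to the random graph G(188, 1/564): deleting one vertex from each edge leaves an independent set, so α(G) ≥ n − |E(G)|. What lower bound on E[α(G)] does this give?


E[|E(G)|] = C(188, 2)·p = 17578 · (1/564) = 187/6.
E[α(G)] ≥ n − E[|E(G)|] = 188 − 187/6 = 941/6.
Numerically: ≈ 156.833.
(This is only a lower bound; the true E[α(G)] may be larger.)

E[α(G)] ≥ 941/6 ≈ 156.833.


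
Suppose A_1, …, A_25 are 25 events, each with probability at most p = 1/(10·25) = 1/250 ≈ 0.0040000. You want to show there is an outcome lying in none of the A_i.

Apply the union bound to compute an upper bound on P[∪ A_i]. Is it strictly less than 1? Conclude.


Union bound: P[∪_{i=1}^{25} A_i] ≤ Σ_i P[A_i] ≤ 25·p = 25·(1/250) = 1/10.
Numerically: 1/10 ≈ 0.1000000.
Is 1/10 < 1? YES.
Since P[∪ A_i] ≤ 1/10 < 1, the complement has P[∩ A_i^c] ≥ 1 − 1/10 = 9/10 > 0, so some outcome avoids every A_i.

25·p = 1/10 ≈ 0.1000000; existence CERTIFIED by the union bound.


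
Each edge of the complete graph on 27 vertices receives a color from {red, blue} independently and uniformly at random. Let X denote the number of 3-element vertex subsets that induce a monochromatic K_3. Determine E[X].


Let X = Σ_S X_S over the C(27, 3) = 2925 subsets S of size 3, where X_S = 1 if the K_3 on S is monochromatic.
For a fixed S, the K_3 on S has C(3, 2) = 3 edges. P[all 3 edges red] = (1/2)^3, and likewise for blue, so P[monochromatic] = 2·(1/2)^3 = 2^{1 − 3} = 1/4.
By linearity of expectation: E[X] = C(27, 3) · 2^{1 − 3} = 2925 · 1/4 = 2925/4.
Numerically: E[X] ≈ 731.250.

E[X] = C(27,3)·2^(1−C(3,2)) = 2925/4 ≈ 731.250.


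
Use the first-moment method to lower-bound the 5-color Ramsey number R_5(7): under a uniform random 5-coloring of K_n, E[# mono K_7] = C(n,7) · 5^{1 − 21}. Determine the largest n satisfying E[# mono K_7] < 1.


We need C(n, 7) · 5^{1 − 21} < 1, i.e. C(n, 7) < 5^{21 − 1} = 95367431640625.
Check values of n near the boundary:
  n = 333: C(333, 7) = 84549532139028; 84549532139028 < 95367431640625? YES
  n = 334: C(334, 7) = 86359460961576; 86359460961576 < 95367431640625? YES
  n = 335: C(335, 7) = 88202498238195; 88202498238195 < 95367431640625? YES
  n = 336: C(336, 7) = 90079147136880; 90079147136880 < 95367431640625? YES
  n = 337: C(337, 7) = 91989916924632; 91989916924632 < 95367431640625? YES
  n = 338: C(338, 7) = 93935323022736; 93935323022736 < 95367431640625? YES
  n = 339: C(339, 7) = 95915887062372; 95915887062372 < 95367431640625? NO
  n = 340: C(340, 7) = 97932136940560; 97932136940560 < 95367431640625? NO
  n = 341: C(341, 7) = 99984606876440; 99984606876440 < 95367431640625? NO
The largest n with C(n, 7) < 95367431640625 is n = 338 (where E[X] = 93935323022736/95367431640625 ≈ 0.98498). Hence R_5(7) > 338, i.e. R_5(7) ≥ 339.

Largest n = 338; hence R_5(7) > 338.


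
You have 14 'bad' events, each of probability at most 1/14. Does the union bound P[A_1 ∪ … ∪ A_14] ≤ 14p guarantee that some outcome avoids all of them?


Union bound: P[∪_{i=1}^{14} A_i] ≤ Σ_i P[A_i] ≤ 14·p = 14·(1/14) = 1.
Numerically: 1 ≈ 1.0000.
Is 1 < 1? NO.
Since the bound 1 is ≥ 1, the union bound is uninformative here; it does NOT by itself certify existence.

14·p = 1 ≈ 1.0000; existence NOT certified by the union bound.


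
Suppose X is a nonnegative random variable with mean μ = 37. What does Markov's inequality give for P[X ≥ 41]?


μ = E[X] = 37, a = 41.
Markov: P[X ≥ 41] ≤ μ/a = (37)/41 = 37/41.
Numerically: ≈ 0.902.
(Since a = 41 > μ = 37.000, the bound 37/41 is < 1 and informative.)

P[X ≥ 41] ≤ 37/41 ≈ 0.902.


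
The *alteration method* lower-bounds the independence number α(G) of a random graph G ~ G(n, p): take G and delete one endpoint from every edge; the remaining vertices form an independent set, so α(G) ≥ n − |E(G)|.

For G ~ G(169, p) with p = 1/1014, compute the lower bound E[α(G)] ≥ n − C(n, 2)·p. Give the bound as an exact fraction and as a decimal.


E[|E(G)|] = C(169, 2)·p = 14196 · (1/1014) = 14.
E[α(G)] ≥ n − E[|E(G)|] = 169 − 14 = 155.
Numerically: ≈ 155.000000.
(This is only a lower bound; the true E[α(G)] may be larger.)

E[α(G)] ≥ 155 ≈ 155.000000.


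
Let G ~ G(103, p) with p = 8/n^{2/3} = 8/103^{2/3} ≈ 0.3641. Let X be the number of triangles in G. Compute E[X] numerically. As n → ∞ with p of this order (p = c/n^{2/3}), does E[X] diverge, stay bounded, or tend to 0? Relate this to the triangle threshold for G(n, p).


Number of potential triangles: C(103, 3) = 176851.
Each occurs with probability p³ ≈ (0.3641)³ ≈ 4.826091e-02.
By linearity: E[X] = C(103, 3)·p³ ≈ 176851 · 4.826091e-02 ≈ 8534.9903.
Since α = 2/3 < 1, p = c/n^{2/3} ≫ 1/n is above the triangle threshold p ~ 1/n. Asymptotically E[X] ~ (c³/6)·n^{3(1−α)} = (8³/6)·n^{1} → ∞; triangles are abundant w.h.p.

E[X] ≈ 8534.9903; in regime p = Θ(1/n^{2/3}) E[X] diverges (above the triangle threshold p ~ 1/n).


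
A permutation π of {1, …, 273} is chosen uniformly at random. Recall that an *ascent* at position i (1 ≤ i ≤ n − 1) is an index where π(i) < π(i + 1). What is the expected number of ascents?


Write X = Σ X_I over i = 1, …, 272, with X_I the indicator of one ascent.
There are 272 indicators.
For each fixed i, the pair (π(i), π(i+1)) is a uniformly random ordered pair of distinct values from {1, …, 273}; by symmetry P[π(i) < π(i+1)] = 1/2.
By linearity: E[X] = 272 · (1/2) = (273 − 1) · (1/2) = 136 ≈ 136.0000.

E[X] = 136 = 136.0000.


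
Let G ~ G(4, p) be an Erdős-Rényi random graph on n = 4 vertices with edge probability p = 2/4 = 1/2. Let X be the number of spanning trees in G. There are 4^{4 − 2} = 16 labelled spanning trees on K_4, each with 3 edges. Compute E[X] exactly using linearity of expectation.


K_4 has 4^{4 − 2} = 16 labelled spanning trees.
For each such spanning tree H, let X_H = 1 if all 3 edges of H are present in G. Then P[X_H = 1] = p^{3} = (1/2)^{3} = 1/8.
By linearity of expectation: E[X] = Σ_H E[X_H] = 16 · p^{3} = 16 · 1/8 = 2.
Numerically: E[X] ≈ 2.

E[X] = 16 · (1/2)^{3} = 2 ≈ 2.


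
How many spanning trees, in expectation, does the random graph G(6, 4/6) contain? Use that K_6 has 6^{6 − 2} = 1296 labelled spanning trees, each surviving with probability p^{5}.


K_6 has 6^{6 − 2} = 1296 labelled spanning trees.
For each such spanning tree H, let X_H = 1 if all 5 edges of H are present in G. Then P[X_H = 1] = p^{5} = (2/3)^{5} = 32/243.
By linearity of expectation: E[X] = Σ_H E[X_H] = 1296 · p^{5} = 1296 · 32/243 = 512/3.
Numerically: E[X] ≈ 171.

E[X] = 1296 · (2/3)^{5} = 512/3 ≈ 171.


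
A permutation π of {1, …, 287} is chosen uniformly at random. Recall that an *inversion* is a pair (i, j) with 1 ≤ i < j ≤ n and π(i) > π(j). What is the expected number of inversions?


Write X = Σ X_I over the C(287, 2) = 41041 pairs i < j, with X_I the indicator of one inversion.
There are 41041 indicators.
For each fixed pair i < j, the values π(i) and π(j) are two distinct elements of {1, …, 287} in uniformly random order; by symmetry P[π(i) > π(j)] = 1/2.
By linearity: E[X] = 41041 · (1/2) = C(287, 2) · (1/2) = 41041/2 = 41041/2 ≈ 20520.50000.

E[X] = 41041/2 = 20520.50000.


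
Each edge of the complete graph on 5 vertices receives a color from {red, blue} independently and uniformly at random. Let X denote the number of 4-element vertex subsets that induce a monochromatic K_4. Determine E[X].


Let X = Σ_S X_S over the C(5, 4) = 5 subsets S of size 4, where X_S = 1 if the K_4 on S is monochromatic.
For a fixed S, the K_4 on S has C(4, 2) = 6 edges. P[all 6 edges red] = (1/2)^6, and likewise for blue, so P[monochromatic] = 2·(1/2)^6 = 2^{1 − 6} = 1/32.
By linearity of expectation: E[X] = C(5, 4) · 2^{1 − 6} = 5 · 1/32 = 5/32.
Numerically: E[X] ≈ 0.1562.

E[X] = C(5,4)·2^(1−C(4,2)) = 5/32 ≈ 0.1562.


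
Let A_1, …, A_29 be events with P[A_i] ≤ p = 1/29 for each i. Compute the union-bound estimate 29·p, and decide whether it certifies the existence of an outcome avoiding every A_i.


Union bound: P[∪_{i=1}^{29} A_i] ≤ Σ_i P[A_i] ≤ 29·p = 29·(1/29) = 1.
Numerically: 1 ≈ 1.0000.
Is 1 < 1? NO.
Since the bound 1 is ≥ 1, the union bound is uninformative here; it does NOT by itself certify existence.

29·p = 1 ≈ 1.0000; existence NOT certified by the union bound.


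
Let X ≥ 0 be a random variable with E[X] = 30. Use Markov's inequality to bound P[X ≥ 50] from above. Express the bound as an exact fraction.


μ = E[X] = 30, a = 50.
Markov: P[X ≥ 50] ≤ μ/a = (30)/50 = 3/5.
Numerically: ≈ 0.60000.
(Since a = 50 > μ = 30.00000, the bound 3/5 is < 1 and informative.)

P[X ≥ 50] ≤ 3/5 ≈ 0.60000.


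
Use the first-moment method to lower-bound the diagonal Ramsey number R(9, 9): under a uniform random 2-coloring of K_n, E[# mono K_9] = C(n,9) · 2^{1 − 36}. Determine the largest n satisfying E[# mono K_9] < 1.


We need C(n, 9) · 2^{1 − 36} < 1, i.e. C(n, 9) < 2^{36 − 1} = 34359738368.
Check values of n near the boundary:
  n = 60: C(60, 9) = 14783142660; 14783142660 < 34359738368? YES
  n = 61: C(61, 9) = 17341763505; 17341763505 < 34359738368? YES
  n = 62: C(62, 9) = 20286591270; 20286591270 < 34359738368? YES
  n = 63: C(63, 9) = 23667689815; 23667689815 < 34359738368? YES
  n = 64: C(64, 9) = 27540584512; 27540584512 < 34359738368? YES
  n = 65: C(65, 9) = 31966749880; 31966749880 < 34359738368? YES
  n = 66: C(66, 9) = 37014131440; 37014131440 < 34359738368? NO
The largest n with C(n, 9) < 34359738368 is n = 65 (where E[X] = 3995843735/4294967296 ≈ 0.93035). Hence R(9, 9) > 65, i.e. R(9, 9) ≥ 66.

Largest n = 65; hence R(9, 9) > 65.


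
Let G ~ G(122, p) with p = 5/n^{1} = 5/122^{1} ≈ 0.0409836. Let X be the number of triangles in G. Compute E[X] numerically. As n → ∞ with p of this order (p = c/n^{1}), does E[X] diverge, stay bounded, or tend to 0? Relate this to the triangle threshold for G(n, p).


Number of potential triangles: C(122, 3) = 295240.
Each occurs with probability p³ ≈ (0.0409836)³ ≈ 6.88383609e-05.
By linearity: E[X] = C(122, 3)·p³ ≈ 295240 · 6.88383609e-05 ≈ 20.323838.
Here α = 1, so p = 5/n is exactly at the triangle threshold p ~ 1/n. Asymptotically E[X] → c³/6 = 5³/6 = 125/6 ≈ 20.833333, a bounded constant. In this regime the triangle count is asymptotically Poisson(c³/6).

E[X] ≈ 20.323838; in regime p = Θ(1/n^{1}) E[X] stays bounded (at the triangle threshold p ~ 1/n).


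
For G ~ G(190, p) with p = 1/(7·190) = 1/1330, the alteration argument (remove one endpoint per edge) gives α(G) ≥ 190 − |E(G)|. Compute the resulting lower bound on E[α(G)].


E[|E(G)|] = C(190, 2)·p = 17955 · (1/1330) = 27/2.
E[α(G)] ≥ n − E[|E(G)|] = 190 − 27/2 = 353/2.
Numerically: ≈ 176.500.
(This is only a lower bound; the true E[α(G)] may be larger.)

E[α(G)] ≥ 353/2 ≈ 176.500.


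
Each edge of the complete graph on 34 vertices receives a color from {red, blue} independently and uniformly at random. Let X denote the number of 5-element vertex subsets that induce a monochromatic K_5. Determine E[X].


Let X = Σ_S X_S over the C(34, 5) = 278256 subsets S of size 5, where X_S = 1 if the K_5 on S is monochromatic.
For a fixed S, the K_5 on S has C(5, 2) = 10 edges. P[all 10 edges red] = (1/2)^10, and likewise for blue, so P[monochromatic] = 2·(1/2)^10 = 2^{1 − 10} = 1/512.
By linearity of expectation: E[X] = C(34, 5) · 2^{1 − 10} = 278256 · 1/512 = 17391/32.
Numerically: E[X] ≈ 543.46875.

E[X] = C(34,5)·2^(1−C(5,2)) = 17391/32 ≈ 543.46875.


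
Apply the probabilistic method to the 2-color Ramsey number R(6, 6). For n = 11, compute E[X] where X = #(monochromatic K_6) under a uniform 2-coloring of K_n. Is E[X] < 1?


E[X] = C(11, 6) · 2^{1 − 15} = 462 · 2^{−14} = 462/16384.
As a reduced fraction: E[X] = 231/8192 ≈ 0.0281982.
Is E[X] < 1? YES.
Since E[X] < 1, there exists a 2-coloring of K_{11} with no monochromatic K_6; hence R(6, 6) > 11.

E[X] = 231/8192 ≈ 0.0281982; E[X] < 1, so R(6, 6) > 11.


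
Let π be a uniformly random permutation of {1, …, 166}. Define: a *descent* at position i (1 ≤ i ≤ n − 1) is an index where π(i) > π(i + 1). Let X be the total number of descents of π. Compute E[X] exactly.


Write X = Σ X_I over i = 1, …, 165, with X_I the indicator of one descent.
There are 165 indicators.
For each fixed i, the pair (π(i), π(i+1)) is a uniformly random ordered pair of distinct values from {1, …, 166}; by symmetry P[π(i) > π(i+1)] = 1/2.
By linearity: E[X] = 165 · (1/2) = (166 − 1) · (1/2) = 165/2 ≈ 82.500.

E[X] = 165/2 = 82.500.


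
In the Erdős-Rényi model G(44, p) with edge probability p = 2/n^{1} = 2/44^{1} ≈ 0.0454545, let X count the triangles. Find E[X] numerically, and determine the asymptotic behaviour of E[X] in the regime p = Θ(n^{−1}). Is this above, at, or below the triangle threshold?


Number of potential triangles: C(44, 3) = 13244.
Each occurs with probability p³ ≈ (0.0454545)³ ≈ 9.39143501e-05.
By linearity: E[X] = C(44, 3)·p³ ≈ 13244 · 9.39143501e-05 ≈ 1.243802.
Here α = 1, so p = 2/n is exactly at the triangle threshold p ~ 1/n. Asymptotically E[X] → c³/6 = 2³/6 = 4/3 ≈ 1.333333, a bounded constant. In this regime the triangle count is asymptotically Poisson(c³/6).

E[X] ≈ 1.243802; in regime p = Θ(1/n^{1}) E[X] stays bounded (at the triangle threshold p ~ 1/n).


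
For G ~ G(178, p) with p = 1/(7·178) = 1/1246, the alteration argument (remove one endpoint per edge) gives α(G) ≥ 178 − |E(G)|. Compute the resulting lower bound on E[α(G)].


E[|E(G)|] = C(178, 2)·p = 15753 · (1/1246) = 177/14.
E[α(G)] ≥ n − E[|E(G)|] = 178 − 177/14 = 2315/14.
Numerically: ≈ 165.357143.
(This is only a lower bound; the true E[α(G)] may be larger.)

E[α(G)] ≥ 2315/14 ≈ 165.357143.


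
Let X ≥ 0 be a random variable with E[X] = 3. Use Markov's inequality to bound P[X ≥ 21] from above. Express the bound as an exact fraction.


μ = E[X] = 3, a = 21.
Markov: P[X ≥ 21] ≤ μ/a = (3)/21 = 1/7.
Numerically: ≈ 0.143.
(Since a = 21 > μ = 3.000, the bound 1/7 is < 1 and informative.)

P[X ≥ 21] ≤ 1/7 ≈ 0.143.


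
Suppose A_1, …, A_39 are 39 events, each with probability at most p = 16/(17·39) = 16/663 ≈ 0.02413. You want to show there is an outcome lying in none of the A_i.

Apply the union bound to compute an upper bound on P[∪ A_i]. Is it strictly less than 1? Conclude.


Union bound: P[∪_{i=1}^{39} A_i] ≤ Σ_i P[A_i] ≤ 39·p = 39·(16/663) = 16/17.
Numerically: 16/17 ≈ 0.94118.
Is 16/17 < 1? YES.
Since P[∪ A_i] ≤ 16/17 < 1, the complement has P[∩ A_i^c] ≥ 1 − 16/17 = 1/17 > 0, so some outcome avoids every A_i.

39·p = 16/17 ≈ 0.94118; existence CERTIFIED by the union bound.


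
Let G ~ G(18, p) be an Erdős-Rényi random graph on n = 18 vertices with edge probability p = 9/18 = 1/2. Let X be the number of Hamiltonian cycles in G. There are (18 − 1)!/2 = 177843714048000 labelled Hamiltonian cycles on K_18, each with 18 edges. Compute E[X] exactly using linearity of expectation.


K_18 has (18 − 1)!/2 = 177843714048000 labelled Hamiltonian cycles.
For each such Hamiltonian cycle H, let X_H = 1 if all 18 edges of H are present in G. Then P[X_H = 1] = p^{18} = (1/2)^{18} = 1/262144.
Summing the indicators: E[X] = Σ_H E[X_H] = 177843714048000 · p^{18} = 177843714048000 · 1/262144 = 10854718875/16.
Numerically: E[X] ≈ 6.78e+08.

E[X] = 177843714048000 · (1/2)^{18} = 10854718875/16 ≈ 6.78e+08.


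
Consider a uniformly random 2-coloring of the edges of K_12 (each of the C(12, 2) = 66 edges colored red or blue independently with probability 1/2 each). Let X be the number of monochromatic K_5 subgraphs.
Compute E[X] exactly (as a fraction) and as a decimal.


Let X = Σ_S X_S over the C(12, 5) = 792 subsets S of size 5, where X_S = 1 if the K_5 on S is monochromatic.
For a fixed S, the K_5 on S has C(5, 2) = 10 edges. P[all 10 edges red] = (1/2)^10, and likewise for blue, so P[monochromatic] = 2·(1/2)^10 = 2^{1 − 10} = 1/512.
By linearity of expectation: E[X] = C(12, 5) · 2^{1 − 10} = 792 · 1/512 = 99/64.
Numerically: E[X] ≈ 1.5469.

E[X] = C(12,5)·2^(1−C(5,2)) = 99/64 ≈ 1.5469.


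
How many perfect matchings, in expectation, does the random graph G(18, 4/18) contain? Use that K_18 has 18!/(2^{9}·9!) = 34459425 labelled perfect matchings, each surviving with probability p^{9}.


K_18 has 18!/(2^{9}·9!) = 34459425 labelled perfect matchings.
For each such perfect matching H, let X_H = 1 if all 9 edges of H are present in G. Then P[X_H = 1] = p^{9} = (2/9)^{9} = 512/387420489.
By linearity of expectation: E[X] = Σ_H E[X_H] = 34459425 · p^{9} = 34459425 · 512/387420489 = 217817600/4782969.
Numerically: E[X] ≈ 45.54.

E[X] = 34459425 · (2/9)^{9} = 217817600/4782969 ≈ 45.54.


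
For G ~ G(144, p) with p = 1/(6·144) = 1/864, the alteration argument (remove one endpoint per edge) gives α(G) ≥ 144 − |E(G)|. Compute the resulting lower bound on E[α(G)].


E[|E(G)|] = C(144, 2)·p = 10296 · (1/864) = 143/12.
E[α(G)] ≥ n − E[|E(G)|] = 144 − 143/12 = 1585/12.
Numerically: ≈ 132.08333.
(This is only a lower bound; the true E[α(G)] may be larger.)

E[α(G)] ≥ 1585/12 ≈ 132.08333.


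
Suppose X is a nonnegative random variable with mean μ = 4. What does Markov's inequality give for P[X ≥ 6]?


μ = E[X] = 4, a = 6.
Markov: P[X ≥ 6] ≤ μ/a = (4)/6 = 2/3.
Numerically: ≈ 0.667.
(Since a = 6 > μ = 4.000, the bound 2/3 is < 1 and informative.)

P[X ≥ 6] ≤ 2/3 ≈ 0.667.


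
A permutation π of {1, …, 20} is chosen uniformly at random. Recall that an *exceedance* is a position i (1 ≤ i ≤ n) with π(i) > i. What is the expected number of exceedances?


Write X = Σ_{i=1}^{20} X_i, where X_i = 1_{π(i) > i}.
For each fixed i, π(i) is uniform over {1, …, 20} (marginal of a uniform permutation), so P[π(i) > i] = (n − i)/n. Summing: Σ_{i=1}^{20} (n − i)/n = (0 + 1 + … + 19)/20 = 20(20 − 1)/(2·20) = (20 − 1)/2.
Hence E[X] = Σ_{i=1}^{20} (20 − i)/20 = 19/2 ≈ 9.500000.

E[X] = 19/2 = 9.500000.


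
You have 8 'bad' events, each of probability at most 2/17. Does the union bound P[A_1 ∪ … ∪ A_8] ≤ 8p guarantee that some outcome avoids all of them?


Union bound: P[∪_{i=1}^{8} A_i] ≤ Σ_i P[A_i] ≤ 8·p = 8·(2/17) = 16/17.
Numerically: 16/17 ≈ 0.94118.
Is 16/17 < 1? YES.
Since P[∪ A_i] ≤ 16/17 < 1, the complement has P[∩ A_i^c] ≥ 1 − 16/17 = 1/17 > 0, so some outcome avoids every A_i.

8·p = 16/17 ≈ 0.94118; existence CERTIFIED by the union bound.


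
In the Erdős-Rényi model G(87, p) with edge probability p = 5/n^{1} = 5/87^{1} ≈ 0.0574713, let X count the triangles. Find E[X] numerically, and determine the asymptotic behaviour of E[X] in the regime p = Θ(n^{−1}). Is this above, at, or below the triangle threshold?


Number of potential triangles: C(87, 3) = 105995.
Each occurs with probability p³ ≈ (0.0574713)³ ≈ 1.89824496e-04.
By linearity: E[X] = C(87, 3)·p³ ≈ 105995 · 1.89824496e-04 ≈ 20.120447.
Here α = 1, so p = 5/n is exactly at the triangle threshold p ~ 1/n. Asymptotically E[X] → c³/6 = 5³/6 = 125/6 ≈ 20.833333, a bounded constant. In this regime the triangle count is asymptotically Poisson(c³/6).

E[X] ≈ 20.120447; in regime p = Θ(1/n^{1}) E[X] stays bounded (at the triangle threshold p ~ 1/n).


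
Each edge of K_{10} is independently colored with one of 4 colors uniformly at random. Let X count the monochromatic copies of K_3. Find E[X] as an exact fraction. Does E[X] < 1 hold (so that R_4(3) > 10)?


E[X] = C(10, 3) · 4^{1 − 3} = 120 · 4^{−2} = 120/16.
As a reduced fraction: E[X] = 15/2 ≈ 7.5000.
Is E[X] < 1? NO.
Since E[X] ≥ 1, the first-moment bound is inconclusive at n = 10; it does NOT by itself certify R_4(3) > 10.

E[X] = 15/2 ≈ 7.5000; E[X] ≥ 1; first-moment method inconclusive here.


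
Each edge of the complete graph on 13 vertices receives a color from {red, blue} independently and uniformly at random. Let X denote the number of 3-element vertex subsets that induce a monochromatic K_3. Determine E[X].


Let X = Σ_S X_S over the C(13, 3) = 286 subsets S of size 3, where X_S = 1 if the K_3 on S is monochromatic.
For a fixed S, the K_3 on S has C(3, 2) = 3 edges. P[all 3 edges red] = (1/2)^3, and likewise for blue, so P[monochromatic] = 2·(1/2)^3 = 2^{1 − 3} = 1/4.
By linearity: E[X] = C(13, 3) · 2^{1 − 3} = 286 · 1/4 = 143/2.
Numerically: E[X] ≈ 71.500.

E[X] = C(13,3)·2^(1−C(3,2)) = 143/2 ≈ 71.500.


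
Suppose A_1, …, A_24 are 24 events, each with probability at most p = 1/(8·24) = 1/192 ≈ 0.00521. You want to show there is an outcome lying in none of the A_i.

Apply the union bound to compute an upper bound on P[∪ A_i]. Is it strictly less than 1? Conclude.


Union bound: P[∪_{i=1}^{24} A_i] ≤ Σ_i P[A_i] ≤ 24·p = 24·(1/192) = 1/8.
Numerically: 1/8 ≈ 0.12500.
Is 1/8 < 1? YES.
Since P[∪ A_i] ≤ 1/8 < 1, the complement has P[∩ A_i^c] ≥ 1 − 1/8 = 7/8 > 0, so some outcome avoids every A_i.

24·p = 1/8 ≈ 0.12500; existence CERTIFIED by the union bound.


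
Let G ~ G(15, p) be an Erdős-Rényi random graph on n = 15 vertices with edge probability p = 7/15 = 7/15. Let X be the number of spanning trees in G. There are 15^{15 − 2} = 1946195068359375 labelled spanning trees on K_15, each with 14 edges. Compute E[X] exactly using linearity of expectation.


K_15 has 15^{15 − 2} = 1946195068359375 labelled spanning trees.
For each such spanning tree H, let X_H = 1 if all 14 edges of H are present in G. Then P[X_H = 1] = p^{14} = (7/15)^{14} = 678223072849/29192926025390625.
By linearity: E[X] = Σ_H E[X_H] = 1946195068359375 · p^{14} = 1946195068359375 · 678223072849/29192926025390625 = 678223072849/15.
Numerically: E[X] ≈ 4.52149e+10.

E[X] = 1946195068359375 · (7/15)^{14} = 678223072849/15 ≈ 4.52149e+10.


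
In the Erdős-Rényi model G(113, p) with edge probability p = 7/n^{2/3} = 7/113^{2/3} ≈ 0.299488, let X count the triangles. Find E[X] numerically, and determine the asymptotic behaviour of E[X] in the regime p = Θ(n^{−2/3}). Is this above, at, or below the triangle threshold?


Number of potential triangles: C(113, 3) = 234136.
Each occurs with probability p³ ≈ (0.299488)³ ≈ 2.68619312e-02.
By linearity: E[X] = C(113, 3)·p³ ≈ 234136 · 2.68619312e-02 ≈ 6289.345133.
Since α = 2/3 < 1, p = c/n^{2/3} ≫ 1/n is above the triangle threshold p ~ 1/n. Asymptotically E[X] ~ (c³/6)·n^{3(1−α)} = (7³/6)·n^{1} → ∞; triangles are abundant w.h.p.

E[X] ≈ 6289.345133; in regime p = Θ(1/n^{2/3}) E[X] diverges (above the triangle threshold p ~ 1/n).


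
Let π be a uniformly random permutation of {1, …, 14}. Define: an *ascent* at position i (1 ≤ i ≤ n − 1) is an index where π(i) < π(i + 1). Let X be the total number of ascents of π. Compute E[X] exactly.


Write X = Σ X_I over i = 1, …, 13, with X_I the indicator of one ascent.
There are 13 indicators.
For each fixed i, the pair (π(i), π(i+1)) is a uniformly random ordered pair of distinct values from {1, …, 14}; by symmetry P[π(i) < π(i+1)] = 1/2.
By linearity: E[X] = 13 · (1/2) = (14 − 1) · (1/2) = 13/2 ≈ 6.50000.

E[X] = 13/2 = 6.50000.


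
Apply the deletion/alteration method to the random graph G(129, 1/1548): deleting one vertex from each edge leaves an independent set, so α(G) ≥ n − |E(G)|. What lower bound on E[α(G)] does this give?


E[|E(G)|] = C(129, 2)·p = 8256 · (1/1548) = 16/3.
E[α(G)] ≥ n − E[|E(G)|] = 129 − 16/3 = 371/3.
Numerically: ≈ 123.66667.
(This is only a lower bound; the true E[α(G)] may be larger.)

E[α(G)] ≥ 371/3 ≈ 123.66667.


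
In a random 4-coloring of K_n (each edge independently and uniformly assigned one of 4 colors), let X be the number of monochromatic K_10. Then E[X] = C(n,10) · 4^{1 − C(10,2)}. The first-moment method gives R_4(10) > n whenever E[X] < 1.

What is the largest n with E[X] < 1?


We need C(n, 10) · 4^{1 − 45} < 1, i.e. C(n, 10) < 4^{45 − 1} = 309485009821345068724781056.
Check values of n near the boundary:
  n = 2019: C(2019, 10) = 303322949179835278009229628; 303322949179835278009229628 < 309485009821345068724781056? YES
  n = 2020: C(2020, 10) = 304832018578739931133653656; 304832018578739931133653656 < 309485009821345068724781056? YES
  n = 2021: C(2021, 10) = 306347841644770462864800616; 306347841644770462864800616 < 309485009821345068724781056? YES
  n = 2022: C(2022, 10) = 307870445231474093395937796; 307870445231474093395937796 < 309485009821345068724781056? YES
  n = 2023: C(2023, 10) = 309399856285778485315440716; 309399856285778485315440716 < 309485009821345068724781056? YES
  n = 2024: C(2024, 10) = 310936101848269937576192656; 310936101848269937576192656 < 309485009821345068724781056? NO
  n = 2025: C(2025, 10) = 312479209053472269772600560; 312479209053472269772600560 < 309485009821345068724781056? NO
  n = 2026: C(2026, 10) = 314029205130126398094885285; 314029205130126398094885285 < 309485009821345068724781056? NO
The largest n with C(n, 10) < 309485009821345068724781056 is n = 2023 (where E[X] = 77349964071444621328860179/77371252455336267181195264 ≈ 0.9997249). Hence R_4(10) > 2023, i.e. R_4(10) ≥ 2024.

Largest n = 2023; hence R_4(10) > 2023.


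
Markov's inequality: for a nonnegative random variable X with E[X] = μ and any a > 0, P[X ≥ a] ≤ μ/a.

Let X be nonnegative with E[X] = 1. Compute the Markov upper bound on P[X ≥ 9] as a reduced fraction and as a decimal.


μ = E[X] = 1, a = 9.
Markov: P[X ≥ 9] ≤ μ/a = (1)/9 = 1/9.
Numerically: ≈ 0.111.
(Since a = 9 > μ = 1.000, the bound 1/9 is < 1 and informative.)

P[X ≥ 9] ≤ 1/9 ≈ 0.111.


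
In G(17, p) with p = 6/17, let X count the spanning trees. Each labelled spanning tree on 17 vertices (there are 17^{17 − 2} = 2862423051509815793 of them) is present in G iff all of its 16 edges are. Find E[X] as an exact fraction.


K_17 has 17^{17 − 2} = 2862423051509815793 labelled spanning trees.
For each such spanning tree H, let X_H = 1 if all 16 edges of H are present in G. Then P[X_H = 1] = p^{16} = (6/17)^{16} = 2821109907456/48661191875666868481.
Summing the indicators: E[X] = Σ_H E[X_H] = 2862423051509815793 · p^{16} = 2862423051509815793 · 2821109907456/48661191875666868481 = 2821109907456/17.
Numerically: E[X] ≈ 1.6595e+11.

E[X] = 2862423051509815793 · (6/17)^{16} = 2821109907456/17 ≈ 1.6595e+11.


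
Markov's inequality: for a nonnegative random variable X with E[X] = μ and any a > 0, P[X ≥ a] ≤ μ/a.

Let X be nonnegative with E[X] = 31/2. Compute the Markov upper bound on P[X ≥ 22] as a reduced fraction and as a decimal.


μ = E[X] = 31/2, a = 22.
Markov: P[X ≥ 22] ≤ μ/a = (31/2)/22 = 31/44.
Numerically: ≈ 0.70455.
(Since a = 22 > μ = 15.50000, the bound 31/44 is < 1 and informative.)

P[X ≥ 22] ≤ 31/44 ≈ 0.70455.
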